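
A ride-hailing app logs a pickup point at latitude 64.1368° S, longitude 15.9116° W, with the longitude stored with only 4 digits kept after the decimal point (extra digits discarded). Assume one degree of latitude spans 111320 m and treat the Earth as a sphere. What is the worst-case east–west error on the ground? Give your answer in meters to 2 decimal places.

4.86 meters

Truncating at 4 decimal places can drop up to a full unit in the last place, so the longitude may be off by as much as 0.0001°.
Parallels shrink by cos φ, so at 64.1368° a degree of longitude is 111320 × 0.4362 ≈ 48560.4 m.
Maximum E–W displacement: 0.0001 × 48560.4 = 4.85604 m.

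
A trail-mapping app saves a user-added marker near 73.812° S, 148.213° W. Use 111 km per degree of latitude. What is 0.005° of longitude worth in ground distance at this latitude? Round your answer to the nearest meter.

155 meters

0.005° of longitude at 73.812° is 0.005 × 111000 × cos 73.812° ≈ 0.005 × 30945.7 = 154.728 m.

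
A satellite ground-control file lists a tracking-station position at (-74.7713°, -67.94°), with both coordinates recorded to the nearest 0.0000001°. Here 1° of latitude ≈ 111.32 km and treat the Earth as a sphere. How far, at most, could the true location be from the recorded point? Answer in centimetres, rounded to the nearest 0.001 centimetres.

Rounding to 7 decimal places leaves each coordinate within ±5e-08° of the true value.
N–S: 5e-08° × 111320 m/° = 0.005566 m.
East–west component at 74.7713°: 5e-08° × 111320 × cos 74.7713° ≈ 5e-08 × 29240.7 ≈ 0.00146204 m.
Worst case both components are at the extreme and orthogonal: √(0.005566² + 0.00146204²) ≈ 0.00575482 m.
That is 0.00575482 m = 0.57548 cm.

0.575 centimetres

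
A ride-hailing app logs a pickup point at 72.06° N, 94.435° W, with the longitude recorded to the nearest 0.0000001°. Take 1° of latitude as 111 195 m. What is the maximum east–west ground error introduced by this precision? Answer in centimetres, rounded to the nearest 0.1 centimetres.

Rounding to 7 decimal places leaves the longitude within ±5e-08° of the true value.
Parallels shrink by cos φ, so at 72.06° a degree of longitude is 111195 × 0.3080 ≈ 34250.4 m.
So at most 5e-08° × 34250.4 ≈ 0.00171252 m east–west.
That is 0.00171252 m = 0.17125 cm.

0.2 centimetres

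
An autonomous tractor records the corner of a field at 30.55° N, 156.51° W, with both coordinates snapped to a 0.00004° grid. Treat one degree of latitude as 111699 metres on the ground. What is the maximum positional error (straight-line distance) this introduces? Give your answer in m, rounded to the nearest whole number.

3 m

With a 0.00004° grid the true value lies within half a step, ±0.00004°/2 = ±2e-05°, of the stored one.
Latitude error → 2e-05 × 111699 = 2.23398 m along the meridian.
E–W at 30.55°: 2e-05° × 111699 × cos 30.55° = 2e-05 × 111699 × 0.8612 ≈ 1.92387 m.
The two errors are perpendicular, so the maximum displacement is √(2.23398² + 1.92387²) ≈ 2.94821 m.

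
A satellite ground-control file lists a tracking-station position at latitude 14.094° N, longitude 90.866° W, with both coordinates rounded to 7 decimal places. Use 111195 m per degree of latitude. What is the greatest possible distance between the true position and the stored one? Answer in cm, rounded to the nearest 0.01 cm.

Rounding to 7 decimal places leaves each coordinate within ±5e-08° of the true value.
N–S: 5e-08° × 111195 m/° = 0.00555975 m.
Longitude error → 5e-08 × 111195 × cos 14.094° = 5e-08 × 111195 × 0.9699 ≈ 0.00539239 m.
Combining orthogonally: (0.00555975² + 0.00539239²)^½ ≈ 0.00774524 m.
That is 0.00774524 m = 0.77452 cm.

0.77 cm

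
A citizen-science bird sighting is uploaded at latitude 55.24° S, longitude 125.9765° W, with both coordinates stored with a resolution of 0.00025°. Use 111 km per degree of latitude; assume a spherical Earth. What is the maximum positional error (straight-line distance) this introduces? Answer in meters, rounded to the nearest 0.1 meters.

16.0 meters

With a 0.00025° grid the true value lies within half a step, ±0.00025°/2 = ±0.000125°, of the stored one.
N–S: 0.000125° × 111000 m/° = 13.875 m.
Longitude error → 0.000125 × 111000 × cos 55.24° = 0.000125 × 111000 × 0.5701 ≈ 7.91069 m.
The two errors are perpendicular, so the maximum displacement is √(13.875² + 7.91069²) ≈ 15.9717 m.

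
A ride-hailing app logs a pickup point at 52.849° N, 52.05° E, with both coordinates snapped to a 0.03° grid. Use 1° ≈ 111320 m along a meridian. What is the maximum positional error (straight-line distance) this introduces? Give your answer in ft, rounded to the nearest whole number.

With a 0.03° grid the true value lies within half a step, ±0.03°/2 = ±0.015°, of the stored one.
N–S: 0.015° × 111320 m/° = 1669.8 m.
Longitude error → 0.015 × 111320 × cos 52.849° = 0.015 × 111320 × 0.6039 ≈ 1008.42 m.
The two errors are perpendicular, so the maximum displacement is √(1669.8² + 1008.42²) ≈ 1950.68 m.
In feet: 1950.68 m ÷ 0.3048 ≈ 6399.9 ft.

6400 ft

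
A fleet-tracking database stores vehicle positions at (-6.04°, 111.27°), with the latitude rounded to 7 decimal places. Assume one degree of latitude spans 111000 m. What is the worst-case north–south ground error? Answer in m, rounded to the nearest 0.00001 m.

0.00555 m

Rounding to 7 decimal places leaves the latitude within ±5e-08° of the true value.
North–south distance: 5e-08° × 111000 m/° = 0.00555 m.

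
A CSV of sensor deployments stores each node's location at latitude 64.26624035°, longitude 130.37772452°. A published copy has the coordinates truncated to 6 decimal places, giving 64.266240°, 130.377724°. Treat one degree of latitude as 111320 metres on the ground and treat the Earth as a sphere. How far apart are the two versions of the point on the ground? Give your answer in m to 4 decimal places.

0.0464 m

Δlat = 64.26624035 − 64.266240 = +0.00000035°; Δlon = 130.37772452 − 130.377724 = +0.00000052°.
North–south shift: 0.00000035 × 111320 = 0.038962 m.
East–west at this latitude: 0.00000052° × 111320 × cos 64.2662° ≈ 0.00000052 × 48334 = 0.0251337 m.
Combined displacement = (0.038962² + 0.0251337²)^½ ≈ 0.0463653 m.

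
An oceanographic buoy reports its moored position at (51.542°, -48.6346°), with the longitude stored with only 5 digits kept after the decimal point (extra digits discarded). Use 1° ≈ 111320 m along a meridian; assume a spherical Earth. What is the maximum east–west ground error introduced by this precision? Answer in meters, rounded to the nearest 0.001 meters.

Truncating at 5 decimal places can drop up to a full unit in the last place, so the longitude may be off by as much as 1e-05°.
Parallels shrink by cos φ, so at 51.542° a degree of longitude is 111320 × 0.6219 ≈ 69234.4 m.
Maximum E–W displacement: 1e-05 × 69234.4 = 0.692344 m.

0.692 meters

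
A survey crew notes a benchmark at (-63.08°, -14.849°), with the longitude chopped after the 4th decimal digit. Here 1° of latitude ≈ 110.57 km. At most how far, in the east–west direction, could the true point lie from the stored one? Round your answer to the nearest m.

5 m

Truncating at 4 decimal places can drop up to a full unit in the last place, so the longitude may be off by as much as 0.0001°.
Parallels shrink by cos φ, so at 63.08° a degree of longitude is 110570 × 0.4527 ≈ 50060.1 m.
Maximum E–W displacement: 0.0001 × 50060.1 = 5.00601 m.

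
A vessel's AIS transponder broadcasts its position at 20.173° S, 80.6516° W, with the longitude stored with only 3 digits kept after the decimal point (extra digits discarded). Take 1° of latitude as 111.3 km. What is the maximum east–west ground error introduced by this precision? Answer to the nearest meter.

Truncating at 3 decimal places can drop up to a full unit in the last place, so the longitude may be off by as much as 0.001°.
Parallels shrink by cos φ, so at 20.173° a degree of longitude is 111300 × 0.9387 ≈ 104472 m.
So at most 0.001° × 104472 ≈ 104.472 m east–west.

104 meters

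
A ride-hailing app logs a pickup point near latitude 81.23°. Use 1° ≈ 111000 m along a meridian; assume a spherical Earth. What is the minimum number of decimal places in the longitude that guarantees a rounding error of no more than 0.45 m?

5 decimal places

At 81.23° one degree of longitude covers 111000 × cos 81.23° ≈ 111000 × 0.1525 ≈ 16924 m.
Rounding to N decimal places gives at most 0.5 × 10⁻ᴺ degrees of error, i.e. 0.5 × 10⁻ᴺ × 16924 m.
Setting 8462 × 10⁻ᴺ ≤ 0.45 gives 10ᴺ ≥ 1.88e+04, i.e. N ≥ 4.27.
N = 4 would give 0.846 m (too coarse); N = 5 gives 0.0846 m ≤ 0.45 m.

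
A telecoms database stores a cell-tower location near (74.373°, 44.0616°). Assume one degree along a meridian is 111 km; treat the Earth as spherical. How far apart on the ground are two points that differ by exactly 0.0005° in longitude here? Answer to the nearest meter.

15 meters

0.0005° of longitude at 74.373° is 0.0005 × 111000 × cos 74.373° ≈ 0.0005 × 29900.5 = 14.9502 m.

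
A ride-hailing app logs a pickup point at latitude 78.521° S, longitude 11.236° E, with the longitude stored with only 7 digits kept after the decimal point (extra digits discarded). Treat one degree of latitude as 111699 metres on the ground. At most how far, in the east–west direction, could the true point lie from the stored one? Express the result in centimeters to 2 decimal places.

0.22 centimeters

Truncating at 7 decimal places can drop up to a full unit in the last place, so the longitude may be off by as much as 1e-07°.
At latitude 78.521° a degree of longitude spans 111699 m × cos 78.521° = 111699 × 0.1990 ≈ 22229.1 m.
Maximum E–W displacement: 1e-07 × 22229.1 = 0.00222291 m.
That is 0.00222291 m = 0.22229 cm.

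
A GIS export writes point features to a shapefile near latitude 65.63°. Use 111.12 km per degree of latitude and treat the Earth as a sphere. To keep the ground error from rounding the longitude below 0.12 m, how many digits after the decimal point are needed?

At 65.63° one degree of longitude covers 111120 × cos 65.63° ≈ 111120 × 0.4126 ≈ 45851.2 m.
With N decimal places the half-ulp bound is 0.5·10⁻ᴺ°, or 0.5·10⁻ᴺ × 45851.2 m on the ground.
Need 0.5 × 45851.2 × 10⁻ᴺ ≤ 0.12 → 10⁻ᴺ ≤ 5.234e-06, so N ≥ 5.28.
N = 5 would give 0.229 m (too coarse); N = 6 gives 0.0229 m ≤ 0.12 m.

6 decimal places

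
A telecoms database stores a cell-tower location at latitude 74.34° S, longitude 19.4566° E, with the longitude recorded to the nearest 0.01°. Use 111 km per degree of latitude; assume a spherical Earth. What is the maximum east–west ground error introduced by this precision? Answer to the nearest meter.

150 meters

Rounding to 2 decimal places leaves the longitude within ±0.005° of the true value.
Parallels shrink by cos φ, so at 74.34° a degree of longitude is 111000 × 0.2699 ≈ 29962 m.
Maximum E–W displacement: 0.005 × 29962 = 149.81 m.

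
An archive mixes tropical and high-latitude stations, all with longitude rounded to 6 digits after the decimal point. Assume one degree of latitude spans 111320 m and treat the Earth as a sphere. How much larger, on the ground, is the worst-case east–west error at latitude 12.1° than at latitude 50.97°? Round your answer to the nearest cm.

2 cm

Rounding to 6 decimal places leaves the longitude within ±5e-07° of the true value.
At 12.1°: 5e-07° × 111320 × cos 12.1° = 5e-07 × 111320 × 0.9778 ≈ 0.054423 m.
Error at 50.97° = 5e-07° × 111320 × cos 50.97° ≈ 0.05566 × 0.6297 = 0.035051 m.
So the lower-latitude error exceeds the higher by 0.054423 − 0.035051 = 0.019373 m.
That is 0.0193728 m = 1.9373 cm.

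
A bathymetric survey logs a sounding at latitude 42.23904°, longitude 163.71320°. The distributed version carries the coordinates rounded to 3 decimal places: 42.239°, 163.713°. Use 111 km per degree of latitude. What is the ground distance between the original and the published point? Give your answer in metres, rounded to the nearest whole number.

17 metres

Δlat = 42.23904 − 42.239 = +0.00004°; Δlon = 163.71320 − 163.713 = +0.00020°.
N–S: 0.00004° × 111000 m/° = 4.44 m.
East–west at this latitude: 0.00020° × 111000 × cos 42.239° ≈ 0.00020 × 82178.5 = 16.4357 m.
Hypotenuse of the two orthogonal shifts: √(4.44² + 16.4357²) = 17.0249 m.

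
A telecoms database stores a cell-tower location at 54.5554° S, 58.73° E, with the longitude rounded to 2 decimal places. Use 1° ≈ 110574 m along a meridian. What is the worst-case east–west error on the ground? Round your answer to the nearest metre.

321 metres

Rounding to 2 decimal places leaves the longitude within ±0.005° of the true value.
Parallels shrink by cos φ, so at 54.5554° a degree of longitude is 110574 × 0.5799 ≈ 64123.6 m.
So at most 0.005° × 64123.6 ≈ 320.618 m east–west.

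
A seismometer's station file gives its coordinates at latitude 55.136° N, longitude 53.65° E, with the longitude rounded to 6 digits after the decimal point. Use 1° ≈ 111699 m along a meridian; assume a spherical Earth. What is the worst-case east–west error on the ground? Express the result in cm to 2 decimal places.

3.19 cm

Rounding to 6 decimal places leaves the longitude within ±5e-07° of the true value.
At latitude 55.136° a degree of longitude spans 111699 m × cos 55.136° = 111699 × 0.5716 ≈ 63850.5 m.
Maximum E–W displacement: 5e-07 × 63850.5 = 0.0319253 m.
That is 0.0319253 m = 3.1925 cm.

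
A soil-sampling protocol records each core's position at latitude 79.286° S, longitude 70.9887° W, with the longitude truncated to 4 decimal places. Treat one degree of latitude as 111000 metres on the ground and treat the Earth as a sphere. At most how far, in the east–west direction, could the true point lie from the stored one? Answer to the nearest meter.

2 meters

Truncating at 4 decimal places can drop up to a full unit in the last place, so the longitude may be off by as much as 0.0001°.
Parallels shrink by cos φ, so at 79.286° a degree of longitude is 111000 × 0.1859 ≈ 20635.6 m.
So at most 0.0001° × 20635.6 ≈ 2.06356 m east–west.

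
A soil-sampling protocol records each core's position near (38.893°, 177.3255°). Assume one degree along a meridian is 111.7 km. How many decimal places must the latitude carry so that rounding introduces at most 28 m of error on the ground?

4

One degree of latitude covers 111700 m.
Rounding to N decimal places gives at most 0.5 × 10⁻ᴺ degrees of error, i.e. 0.5 × 10⁻ᴺ × 111700 m.
Setting 55850 × 10⁻ᴺ ≤ 28 gives 10ᴺ ≥ 1995, i.e. N ≥ 3.30.
So 4 decimal places suffice (5.58 m); 3 would allow up to 55.9 m.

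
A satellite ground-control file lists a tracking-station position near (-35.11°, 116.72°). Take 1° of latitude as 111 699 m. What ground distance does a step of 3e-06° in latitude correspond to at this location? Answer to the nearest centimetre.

34 centimetres

Along a meridian 3e-06° is 3e-06 × 111699 = 0.335097 m.
That is 0.335097 m = 33.51 cm.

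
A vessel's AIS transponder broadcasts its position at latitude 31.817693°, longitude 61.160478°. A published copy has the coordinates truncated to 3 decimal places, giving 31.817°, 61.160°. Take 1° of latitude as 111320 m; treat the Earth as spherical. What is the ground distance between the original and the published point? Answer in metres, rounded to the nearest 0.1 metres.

The latitude changed by +0.000693° and the longitude by +0.000478°.
North–south shift: 0.000693 × 111320 = 77.1448 m.
East–west at this latitude: 0.000478° × 111320 × cos 31.817° ≈ 0.000478 × 94592.6 = 45.2153 m.
Combined displacement = (77.1448² + 45.2153²)^½ ≈ 89.4189 m.

89.4 metres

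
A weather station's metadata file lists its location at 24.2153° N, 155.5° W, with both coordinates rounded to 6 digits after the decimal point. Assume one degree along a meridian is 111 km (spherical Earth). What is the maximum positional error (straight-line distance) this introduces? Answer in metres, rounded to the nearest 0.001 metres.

Rounding to 6 decimal places leaves each coordinate within ±5e-07° of the true value.
N–S: 5e-07° × 111000 m/° = 0.0555 m.
Longitude error → 5e-07 × 111000 × cos 24.2153° = 5e-07 × 111000 × 0.9120 ≈ 0.0506166 m.
Combining orthogonally: (0.0555² + 0.0506166²)^½ ≈ 0.0751152 m.

0.075 metres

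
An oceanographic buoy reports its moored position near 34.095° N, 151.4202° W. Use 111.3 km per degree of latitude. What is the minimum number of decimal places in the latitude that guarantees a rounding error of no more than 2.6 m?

5 decimal places

One degree of latitude covers 111300 m.
N decimal places → at most half a unit in the last place, 0.5 × 10⁻ᴺ° = 111300/2 × 10⁻ᴺ m.
Need 0.5 × 111300 × 10⁻ᴺ ≤ 2.6 → 10⁻ᴺ ≤ 4.672e-05, so N ≥ 4.33.
So 5 decimal places suffice (0.556 m); 4 would allow up to 5.57 m.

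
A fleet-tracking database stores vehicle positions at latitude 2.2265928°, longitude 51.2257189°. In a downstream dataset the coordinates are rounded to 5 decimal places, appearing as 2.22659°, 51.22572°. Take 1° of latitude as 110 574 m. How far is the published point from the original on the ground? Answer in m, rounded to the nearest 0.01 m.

The latitude changed by +0.0000028° and the longitude by -0.0000011°.
N–S: 0.0000028° × 110574 m/° = 0.309607 m.
E–W at 2.22659°: -0.0000011° × 110574 × cos 2.22659° = -0.0000011 × 110574 × 0.9992 ≈ -0.12154 m.
Hypotenuse of the two orthogonal shifts: √(0.309607² + 0.12154²) = 0.332609 m.

0.33 m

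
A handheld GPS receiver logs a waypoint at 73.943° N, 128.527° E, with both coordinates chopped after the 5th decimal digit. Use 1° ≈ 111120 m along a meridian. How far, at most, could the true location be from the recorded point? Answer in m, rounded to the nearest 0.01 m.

1.15 m

Truncating at 5 decimal places can drop up to a full unit in the last place, so each coordinate may be off by as much as 1e-05°.
Latitude error → 1e-05 × 111120 = 1.1112 m along the meridian.
Longitude error → 1e-05 × 111120 × cos 73.943° = 1e-05 × 111120 × 0.2766 ≈ 0.307351 m.
Combining orthogonally: (1.1112² + 0.307351²)^½ ≈ 1.15292 m.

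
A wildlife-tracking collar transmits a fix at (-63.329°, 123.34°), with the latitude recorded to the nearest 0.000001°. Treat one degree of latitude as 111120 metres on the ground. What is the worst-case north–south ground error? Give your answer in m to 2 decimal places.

0.06 m

Rounding to 6 decimal places leaves the latitude within ±5e-07° of the true value.
North–south distance: 5e-07° × 111120 m/° = 0.05556 m.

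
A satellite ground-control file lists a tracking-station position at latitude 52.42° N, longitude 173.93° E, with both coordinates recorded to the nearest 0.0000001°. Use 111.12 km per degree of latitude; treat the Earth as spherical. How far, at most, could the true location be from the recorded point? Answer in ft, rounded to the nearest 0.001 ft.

0.021 ft

Rounding to 7 decimal places leaves each coordinate within ±5e-08° of the true value.
N–S: 5e-08° × 111120 m/° = 0.005556 m.
Longitude error → 5e-08 × 111120 × cos 52.42° = 5e-08 × 111120 × 0.6099 ≈ 0.00338843 m.
Combining orthogonally: (0.005556² + 0.00338843²)^½ ≈ 0.00650773 m.
Converting: 0.00650773 m × 3.2808 ft/m ≈ 0.021351 ft.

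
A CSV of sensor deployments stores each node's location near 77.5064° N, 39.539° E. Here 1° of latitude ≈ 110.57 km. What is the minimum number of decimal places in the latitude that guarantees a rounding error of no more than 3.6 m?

One degree of latitude covers 110570 m.
N decimal places → at most half a unit in the last place, 0.5 × 10⁻ᴺ° = 110570/2 × 10⁻ᴺ m.
Setting 55285 × 10⁻ᴺ ≤ 3.6 gives 10ᴺ ≥ 1.536e+04, i.e. N ≥ 4.19.
N = 4 would give 5.53 m (too coarse); N = 5 gives 0.553 m ≤ 3.6 m.

5 decimal places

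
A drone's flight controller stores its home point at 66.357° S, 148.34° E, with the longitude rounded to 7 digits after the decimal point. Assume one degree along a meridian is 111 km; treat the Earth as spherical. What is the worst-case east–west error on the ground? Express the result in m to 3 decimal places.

Rounding to 7 decimal places leaves the longitude within ±5e-08° of the true value.
Parallels shrink by cos φ, so at 66.357° a degree of longitude is 111000 × 0.4010 ≈ 44515.1 m.
East–west error: 5e-08° × 44515.1 m/° ≈ 0.00222575 m.

0.002 m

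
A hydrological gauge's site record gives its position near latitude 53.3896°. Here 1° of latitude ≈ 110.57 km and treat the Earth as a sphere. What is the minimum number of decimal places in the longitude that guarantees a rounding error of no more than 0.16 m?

6 decimal places

At 53.3896° one degree of longitude covers 110570 × cos 53.3896° ≈ 110570 × 0.5964 ≈ 65940.7 m.
Rounding to N decimal places gives at most 0.5 × 10⁻ᴺ degrees of error, i.e. 0.5 × 10⁻ᴺ × 65940.7 m.
Setting 32970.3 × 10⁻ᴺ ≤ 0.16 gives 10ᴺ ≥ 2.061e+05, i.e. N ≥ 5.31.
So 6 decimal places suffice (0.033 m); 5 would allow up to 0.33 m.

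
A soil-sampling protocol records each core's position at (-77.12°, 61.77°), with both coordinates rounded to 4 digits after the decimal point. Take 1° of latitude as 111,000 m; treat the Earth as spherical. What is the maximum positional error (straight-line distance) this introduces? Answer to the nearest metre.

6 metres

Rounding to 4 decimal places leaves each coordinate within ±5e-05° of the true value.
Latitude error → 5e-05 × 111000 = 5.55 m along the meridian.
Longitude error → 5e-05 × 111000 × cos 77.12° = 5e-05 × 111000 × 0.2229 ≈ 1.23715 m.
Worst case both components are at the extreme and orthogonal: √(5.55² + 1.23715²) ≈ 5.68621 m.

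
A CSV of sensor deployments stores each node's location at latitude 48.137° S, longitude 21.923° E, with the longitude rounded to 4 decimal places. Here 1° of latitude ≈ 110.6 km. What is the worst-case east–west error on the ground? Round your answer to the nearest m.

4 m

Rounding to 4 decimal places leaves the longitude within ±5e-05° of the true value.
Parallels shrink by cos φ, so at 48.137° a degree of longitude is 110600 × 0.6674 ≈ 73809.1 m.
So at most 5e-05° × 73809.1 ≈ 3.69046 m east–west.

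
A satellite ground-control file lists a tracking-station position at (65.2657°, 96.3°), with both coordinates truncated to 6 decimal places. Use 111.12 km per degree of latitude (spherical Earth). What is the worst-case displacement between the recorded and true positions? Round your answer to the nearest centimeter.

12 centimeters

Truncating at 6 decimal places can drop up to a full unit in the last place, so each coordinate may be off by as much as 1e-06°.
North–south component: 1e-06° × 111120 = 0.11112 m.
E–W at 65.2657°: 1e-06° × 111120 × cos 65.2657° = 1e-06 × 111120 × 0.4184 ≈ 0.0464938 m.
Worst case both components are at the extreme and orthogonal: √(0.11112² + 0.0464938²) ≈ 0.120455 m.
That is 0.120455 m = 12.045 cm.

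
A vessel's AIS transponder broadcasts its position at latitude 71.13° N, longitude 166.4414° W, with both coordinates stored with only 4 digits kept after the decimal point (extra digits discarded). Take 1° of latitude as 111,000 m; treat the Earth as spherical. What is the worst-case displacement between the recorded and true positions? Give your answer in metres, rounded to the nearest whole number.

Truncating at 4 decimal places can drop up to a full unit in the last place, so each coordinate may be off by as much as 0.0001°.
Latitude error → 0.0001 × 111000 = 11.1 m along the meridian.
E–W at 71.13°: 0.0001° × 111000 × cos 71.13° = 0.0001 × 111000 × 0.3234 ≈ 3.58998 m.
Combining orthogonally: (11.1² + 3.58998²)^½ ≈ 11.6661 m.

12 metres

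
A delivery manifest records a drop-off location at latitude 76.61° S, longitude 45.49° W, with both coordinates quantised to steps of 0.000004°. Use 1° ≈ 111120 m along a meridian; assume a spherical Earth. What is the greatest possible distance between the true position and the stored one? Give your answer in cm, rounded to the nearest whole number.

23 cm

With a 0.000004° grid the true value lies within half a step, ±0.000004°/2 = ±2e-06°, of the stored one.
Latitude error → 2e-06 × 111120 = 0.22224 m along the meridian.
East–west component at 76.61°: 2e-06° × 111120 × cos 76.61° ≈ 2e-06 × 25733 ≈ 0.0514659 m.
The two errors are perpendicular, so the maximum displacement is √(0.22224² + 0.0514659²) ≈ 0.228121 m.
That is 0.228121 m = 22.812 cm.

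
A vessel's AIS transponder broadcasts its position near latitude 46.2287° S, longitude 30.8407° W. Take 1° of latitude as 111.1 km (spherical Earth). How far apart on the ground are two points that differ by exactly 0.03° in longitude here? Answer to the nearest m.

0.03° of longitude at 46.2287° is 0.03 × 111100 × cos 46.2287° ≈ 0.03 × 76856.9 = 2305.71 m.

2306 m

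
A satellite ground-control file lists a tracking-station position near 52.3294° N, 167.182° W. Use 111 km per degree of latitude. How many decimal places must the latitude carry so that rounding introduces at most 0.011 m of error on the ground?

One degree of latitude covers 111000 m.
N decimal places → at most half a unit in the last place, 0.5 × 10⁻ᴺ° = 111000/2 × 10⁻ᴺ m.
Setting 55500 × 10⁻ᴺ ≤ 0.011 gives 10ᴺ ≥ 5.045e+06, i.e. N ≥ 6.70.
At 6 places the error can reach 0.0555 m, but 7 places keeps it to 0.00555 m.

7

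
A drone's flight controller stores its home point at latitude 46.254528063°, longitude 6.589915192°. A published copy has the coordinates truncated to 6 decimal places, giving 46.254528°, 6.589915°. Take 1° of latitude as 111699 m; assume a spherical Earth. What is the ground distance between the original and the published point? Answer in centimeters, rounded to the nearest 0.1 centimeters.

1.6 centimeters

The latitude changed by +0.000000063° and the longitude by +0.000000192°.
N–S: 0.000000063° × 111699 m/° = 0.00703704 m.
East–west at this latitude: 0.000000192° × 111699 × cos 46.2545° ≈ 0.000000192 × 77234.9 = 0.0148291 m.
Combined displacement = (0.00703704² + 0.0148291²)^½ ≈ 0.0164141 m.
That is 0.0164141 m = 1.6414 cm.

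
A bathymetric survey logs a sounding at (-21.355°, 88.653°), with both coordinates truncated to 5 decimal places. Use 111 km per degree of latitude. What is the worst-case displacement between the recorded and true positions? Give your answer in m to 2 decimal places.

Truncating at 5 decimal places can drop up to a full unit in the last place, so each coordinate may be off by as much as 1e-05°.
Latitude error → 1e-05 × 111000 = 1.11 m along the meridian.
Longitude error → 1e-05 × 111000 × cos 21.355° = 1e-05 × 111000 × 0.9313 ≈ 1.03379 m.
Combining orthogonally: (1.11² + 1.03379²)^½ ≈ 1.51685 m.

1.52 m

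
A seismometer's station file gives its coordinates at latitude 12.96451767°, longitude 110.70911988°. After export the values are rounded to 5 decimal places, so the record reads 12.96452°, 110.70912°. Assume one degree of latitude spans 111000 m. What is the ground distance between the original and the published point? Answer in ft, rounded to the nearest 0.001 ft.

The latitude changed by -0.00000233° and the longitude by -0.00000012°.
North–south shift: -0.00000233 × 111000 = -0.25863 m.
E–W at 12.9645°: -0.00000012° × 111000 × cos 12.9645° = -0.00000012 × 111000 × 0.9745 ≈ -0.0129805 m.
Combined displacement = (0.25863² + 0.0129805²)^½ ≈ 0.258956 m.
Converting: 0.258956 m × 3.2808 ft/m ≈ 0.84959 ft.

0.850 ft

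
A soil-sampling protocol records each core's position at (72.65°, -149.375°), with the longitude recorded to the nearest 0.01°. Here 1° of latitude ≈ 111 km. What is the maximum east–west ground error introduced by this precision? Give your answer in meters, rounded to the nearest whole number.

166 meters

Rounding to 2 decimal places leaves the longitude within ±0.005° of the true value.
One degree of longitude at 72.65° is 111000 × cos 72.65° ≈ 111000 × 0.2982 = 33101.1 m.
East–west error: 0.005° × 33101.1 m/° ≈ 165.505 m.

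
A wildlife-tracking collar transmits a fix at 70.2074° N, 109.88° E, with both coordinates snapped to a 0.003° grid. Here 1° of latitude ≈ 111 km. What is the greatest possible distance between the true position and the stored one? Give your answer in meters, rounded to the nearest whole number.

With a 0.003° grid the true value lies within half a step, ±0.003°/2 = ±0.0015°, of the stored one.
Latitude error → 0.0015 × 111000 = 166.5 m along the meridian.
E–W at 70.2074°: 0.0015° × 111000 × cos 70.2074° = 0.0015 × 111000 × 0.3386 ≈ 56.3796 m.
The two errors are perpendicular, so the maximum displacement is √(166.5² + 56.3796²) ≈ 175.787 m.

176 meters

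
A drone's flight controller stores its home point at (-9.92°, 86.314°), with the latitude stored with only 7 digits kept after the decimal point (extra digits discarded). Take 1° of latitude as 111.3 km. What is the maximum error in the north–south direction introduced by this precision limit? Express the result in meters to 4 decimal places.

0.0111 meters

Truncating at 7 decimal places can drop up to a full unit in the last place, so the latitude may be off by as much as 1e-07°.
North–south distance: 1e-07° × 111300 m/° = 0.01113 m.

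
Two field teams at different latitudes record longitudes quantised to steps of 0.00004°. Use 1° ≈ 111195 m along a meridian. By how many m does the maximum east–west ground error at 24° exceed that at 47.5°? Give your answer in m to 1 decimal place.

0.5 m

With a 0.00004° grid the true value lies within half a step, ±0.00004°/2 = ±2e-05°, of the stored one.
Error at 24° = 2e-05° × 111195 × cos 24° ≈ 2.2239 × 0.9135 = 2.0316 m.
Error at 47.5° = 2e-05° × 111195 × cos 47.5° ≈ 2.2239 × 0.6756 = 1.5024 m.
So the lower-latitude error exceeds the higher by 2.0316 − 1.5024 = 0.52919 m.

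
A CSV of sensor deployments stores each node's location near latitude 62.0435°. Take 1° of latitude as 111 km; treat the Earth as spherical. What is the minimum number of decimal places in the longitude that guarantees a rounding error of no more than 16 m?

At 62.0435° one degree of longitude covers 111000 × cos 62.0435° ≈ 111000 × 0.4688 ≈ 52036.9 m.
Rounding to N decimal places gives at most 0.5 × 10⁻ᴺ degrees of error, i.e. 0.5 × 10⁻ᴺ × 52036.9 m.
Setting 26018.5 × 10⁻ᴺ ≤ 16 gives 10ᴺ ≥ 1626, i.e. N ≥ 3.21.
At 3 places the error can reach 26 m, but 4 places keeps it to 2.6 m.

4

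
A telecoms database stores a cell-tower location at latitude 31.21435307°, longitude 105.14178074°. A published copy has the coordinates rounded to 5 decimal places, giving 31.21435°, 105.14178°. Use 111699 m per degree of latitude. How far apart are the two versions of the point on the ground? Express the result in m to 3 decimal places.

0.350 m

The latitude changed by +0.00000307° and the longitude by +0.00000074°.
N–S: 0.00000307° × 111699 m/° = 0.342916 m.
East–west at this latitude: 0.00000074° × 111699 × cos 31.2143° ≈ 0.00000074 × 95528.8 = 0.0706913 m.
Hypotenuse of the two orthogonal shifts: √(0.342916² + 0.0706913²) = 0.350127 m.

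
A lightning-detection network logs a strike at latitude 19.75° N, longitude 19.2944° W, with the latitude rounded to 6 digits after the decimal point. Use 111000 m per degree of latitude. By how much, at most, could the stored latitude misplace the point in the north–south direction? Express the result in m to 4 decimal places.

Rounding to 6 decimal places leaves the latitude within ±5e-07° of the true value.
So the N–S error is at most 5e-07 × 111000 = 0.0555 m.

0.0555 m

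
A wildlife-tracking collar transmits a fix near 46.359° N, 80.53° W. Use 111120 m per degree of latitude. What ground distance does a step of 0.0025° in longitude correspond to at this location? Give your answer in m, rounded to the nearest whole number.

192 m

At 46.359° a degree of longitude is 111120 × cos 46.359° ≈ 76688.1 m, so 0.0025° corresponds to 191.72 m.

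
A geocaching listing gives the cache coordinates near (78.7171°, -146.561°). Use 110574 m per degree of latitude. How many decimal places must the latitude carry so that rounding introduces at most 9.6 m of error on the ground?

4 decimal places

One degree of latitude covers 110574 m.
With N decimal places the half-ulp bound is 0.5·10⁻ᴺ°, or 0.5·10⁻ᴺ × 110574 m on the ground.
Need 0.5 × 110574 × 10⁻ᴺ ≤ 9.6 → 10⁻ᴺ ≤ 1.736e-04, so N ≥ 3.76.
At 3 places the error can reach 55.3 m, but 4 places keeps it to 5.53 m.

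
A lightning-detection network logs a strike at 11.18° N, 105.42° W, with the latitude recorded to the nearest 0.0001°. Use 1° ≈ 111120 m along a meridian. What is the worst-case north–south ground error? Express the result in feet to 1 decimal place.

Rounding to 4 decimal places leaves the latitude within ±5e-05° of the true value.
So the N–S error is at most 5e-05 × 111120 = 5.556 m.
Converting: 5.556 m × 3.2808 ft/m ≈ 18.228 ft.

18.2 feet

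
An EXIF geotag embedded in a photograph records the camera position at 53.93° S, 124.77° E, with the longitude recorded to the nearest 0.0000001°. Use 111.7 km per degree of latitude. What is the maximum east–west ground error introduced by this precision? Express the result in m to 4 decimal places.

Rounding to 7 decimal places leaves the longitude within ±5e-08° of the true value.
Parallels shrink by cos φ, so at 53.93° a degree of longitude is 111700 × 0.5888 ≈ 65766 m.
So at most 5e-08° × 65766 ≈ 0.0032883 m east–west.

0.0033 m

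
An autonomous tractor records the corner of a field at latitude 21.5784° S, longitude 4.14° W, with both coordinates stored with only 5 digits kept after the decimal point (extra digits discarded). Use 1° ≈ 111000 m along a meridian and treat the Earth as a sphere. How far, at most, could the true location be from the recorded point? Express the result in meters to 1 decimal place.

Truncating at 5 decimal places can drop up to a full unit in the last place, so each coordinate may be off by as much as 1e-05°.
N–S: 1e-05° × 111000 m/° = 1.11 m.
E–W at 21.5784°: 1e-05° × 111000 × cos 21.5784° = 1e-05 × 111000 × 0.9299 ≈ 1.03221 m.
The two errors are perpendicular, so the maximum displacement is √(1.11² + 1.03221²) ≈ 1.51577 m.

1.5 meters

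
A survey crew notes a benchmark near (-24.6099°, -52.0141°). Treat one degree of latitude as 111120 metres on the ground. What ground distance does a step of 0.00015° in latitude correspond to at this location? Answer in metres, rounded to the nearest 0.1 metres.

Along a meridian 0.00015° is 0.00015 × 111120 = 16.668 m.

16.7 metres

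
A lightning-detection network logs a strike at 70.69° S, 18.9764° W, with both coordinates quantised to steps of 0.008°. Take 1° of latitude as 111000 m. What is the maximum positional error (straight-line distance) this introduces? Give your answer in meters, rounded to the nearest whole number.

468 meters

With a 0.008° grid the true value lies within half a step, ±0.008°/2 = ±0.004°, of the stored one.
N–S: 0.004° × 111000 m/° = 444 m.
East–west component at 70.69°: 0.004° × 111000 × cos 70.69° ≈ 0.004 × 36705.4 ≈ 146.822 m.
The two errors are perpendicular, so the maximum displacement is √(444² + 146.822²) ≈ 467.646 m.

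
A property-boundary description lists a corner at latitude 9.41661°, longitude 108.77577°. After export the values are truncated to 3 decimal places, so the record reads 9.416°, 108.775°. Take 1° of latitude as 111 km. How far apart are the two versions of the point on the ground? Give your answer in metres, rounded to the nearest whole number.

The latitude changed by +0.00061° and the longitude by +0.00077°.
N–S: 0.00061° × 111000 m/° = 67.71 m.
E–W at 9.416°: 0.00077° × 111000 × cos 9.416° = 0.00077 × 111000 × 0.9865 ≈ 84.3184 m.
Combined displacement = (67.71² + 84.3184²)^½ ≈ 108.14 m.

108 metres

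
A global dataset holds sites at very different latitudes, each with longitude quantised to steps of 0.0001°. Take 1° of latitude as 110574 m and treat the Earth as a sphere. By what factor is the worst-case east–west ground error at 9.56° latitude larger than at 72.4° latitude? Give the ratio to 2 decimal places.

With a 0.0001° grid the true value lies within half a step, ±0.0001°/2 = ±5e-05°, of the stored one.
At 9.56°: 5e-05° × 110574 × cos 9.56° = 5e-05 × 110574 × 0.9861 ≈ 5.4519 m.
At 72.4°: 5e-05° × 110574 × cos 72.4° = 5e-05 × 110574 × 0.3024 ≈ 1.6717 m.
The ratio reduces to cos 9.56° / cos 72.4° = 0.9861/0.3024 ≈ 3.2613.

3.26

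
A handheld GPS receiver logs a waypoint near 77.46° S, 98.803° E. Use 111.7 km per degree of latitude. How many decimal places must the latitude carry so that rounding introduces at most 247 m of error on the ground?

One degree of latitude covers 111700 m.
With N decimal places the half-ulp bound is 0.5·10⁻ᴺ°, or 0.5·10⁻ᴺ × 111700 m on the ground.
Need 0.5 × 111700 × 10⁻ᴺ ≤ 247 → 10⁻ᴺ ≤ 4.423e-03, so N ≥ 2.35.
At 2 places the error can reach 558 m, but 3 places keeps it to 55.9 m.

3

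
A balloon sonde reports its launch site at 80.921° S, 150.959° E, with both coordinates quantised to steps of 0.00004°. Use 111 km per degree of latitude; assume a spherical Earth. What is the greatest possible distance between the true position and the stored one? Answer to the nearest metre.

With a 0.00004° grid the true value lies within half a step, ±0.00004°/2 = ±2e-05°, of the stored one.
North–south component: 2e-05° × 111000 = 2.22 m.
Longitude error → 2e-05 × 111000 × cos 80.921° = 2e-05 × 111000 × 0.1578 ≈ 0.350307 m.
The two errors are perpendicular, so the maximum displacement is √(2.22² + 0.350307²) ≈ 2.24747 m.

2 metres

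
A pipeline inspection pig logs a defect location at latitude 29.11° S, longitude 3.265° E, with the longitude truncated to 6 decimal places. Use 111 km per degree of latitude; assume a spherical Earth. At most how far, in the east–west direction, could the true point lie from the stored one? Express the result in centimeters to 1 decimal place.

9.7 centimeters

Truncating at 6 decimal places can drop up to a full unit in the last place, so the longitude may be off by as much as 1e-06°.
At latitude 29.11° a degree of longitude spans 111000 m × cos 29.11° = 111000 × 0.8737 ≈ 96979.3 m.
East–west error: 1e-06° × 96979.3 m/° ≈ 0.0969793 m.
That is 0.0969793 m = 9.6979 cm.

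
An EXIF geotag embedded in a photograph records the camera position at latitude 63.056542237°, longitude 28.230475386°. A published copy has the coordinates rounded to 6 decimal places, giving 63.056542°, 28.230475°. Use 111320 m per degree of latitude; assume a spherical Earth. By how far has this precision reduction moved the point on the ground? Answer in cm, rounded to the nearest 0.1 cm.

3.3 cm

Δlat = 63.056542237 − 63.056542 = +0.000000237°; Δlon = 28.230475386 − 28.230475 = +0.000000386°.
North–south shift: 0.000000237 × 111320 = 0.0263828 m.
E–W at 63.0565°: 0.000000386° × 111320 × cos 63.0565° = 0.000000386 × 111320 × 0.4531 ≈ 0.01947 m.
Hypotenuse of the two orthogonal shifts: √(0.0263828² + 0.01947²) = 0.0327892 m.
That is 0.0327892 m = 3.2789 cm.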